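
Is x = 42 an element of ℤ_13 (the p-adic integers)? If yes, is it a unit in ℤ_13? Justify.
x ∈ ℤ_13^× (unit); v_13(x) = 0

ℤ_13 = {x ∈ ℚ_13 : v_13(x) ≥ 0} and ℤ_13^× = {x ∈ ℤ_13 : v_13(x) = 0}. Here v_13(42) = v_13(num) − v_13(den) = 0; compare against these criteria.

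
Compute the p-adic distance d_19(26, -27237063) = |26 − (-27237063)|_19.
d_19(26, -27237063) = 1/2476099

Step 1 — x − y = 26 − (-27237063) = 27237089. Step 2 — v_19(27237089) = 5 (factor: 27237089 = (19^5 · 11); the sign does not affect v_p). Step 3 — |x − y|_19 = 19^{-5} = 1/2476099.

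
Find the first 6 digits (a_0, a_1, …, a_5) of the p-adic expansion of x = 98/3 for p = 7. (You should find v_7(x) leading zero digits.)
(a_0, …, a_5) = (0, 0, 3, 2, 2, 2)

v_7(98/3) = 2, so a_0 = ... = a_1 = 0. Factor out: x = 7^2 · u with u = 2/3 a unit in ℤ_7. Expand u iteratively via a_{v+i} = u_i mod 7, u_{i+1} = (u_i − a_{v+i})/7:
  u_0 = 2/3;  a_2 = 3;  u_1 = (u_0 − 3)/7 = -1/3
  u_1 = -1/3;  a_3 = 2;  u_2 = (u_1 − 2)/7 = -1/3
  u_2 = -1/3;  a_4 = 2;  u_3 = (u_2 − 2)/7 = -1/3
  u_3 = -1/3;  a_5 = 2;  u_4 = (u_3 − 2)/7 = -1/3
Digits: (0, 0, 3, 2, 2, 2).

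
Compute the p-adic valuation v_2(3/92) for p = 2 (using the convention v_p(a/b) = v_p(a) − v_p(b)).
v_2(3/92) = -2

Factor powers of 2 from the numerator and denominator of the reduced fraction: 3 = 2^0 · 3 and 92 = 2^2 · 23. Apply v_p(a/b) = v_p(a) − v_p(b): v_2(3/92) = 0 − 2 = -2.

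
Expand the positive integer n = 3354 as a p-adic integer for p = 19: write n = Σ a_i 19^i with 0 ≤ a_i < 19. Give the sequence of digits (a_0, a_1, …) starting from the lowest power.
(a_0, a_1, …) = (10, 5, 9)

Repeated division by 19 gives the digits low-to-high: 3354 = 10 + 5·19^1 + 9·19^2. Digit sequence: (10, 5, 9).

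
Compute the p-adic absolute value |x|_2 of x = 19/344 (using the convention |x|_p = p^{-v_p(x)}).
|19/344|_2 = 8

Step 1 — compute v_2(x) by factoring powers of 2 out of the numerator and denominator: v_2(19/344) = -3. Step 2 — apply |x|_p = p^{-v_p(x)} = 2^{3} = 8.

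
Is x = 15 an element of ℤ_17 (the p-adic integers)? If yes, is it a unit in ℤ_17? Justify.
x ∈ ℤ_17^× (unit); v_17(x) = 0

ℤ_17 = {x ∈ ℚ_17 : v_17(x) ≥ 0} and ℤ_17^× = {x ∈ ℤ_17 : v_17(x) = 0}. Here v_17(15) = v_17(num) − v_17(den) = 0; compare against these criteria.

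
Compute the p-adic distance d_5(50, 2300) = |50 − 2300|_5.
d_5(50, 2300) = 1/125

Step 1 — x − y = 50 − 2300 = -2250. Step 2 — v_5(-2250) = 3 (factor: -2250 = −(5^3 · 18); the sign does not affect v_p). Step 3 — |x − y|_5 = 5^{-3} = 1/125.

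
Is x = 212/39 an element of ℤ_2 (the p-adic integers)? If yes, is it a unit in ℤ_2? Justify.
x ∈ ℤ_2 but not a unit; v_2(x) = 2 > 0

ℤ_2 = {x ∈ ℚ_2 : v_2(x) ≥ 0} and ℤ_2^× = {x ∈ ℤ_2 : v_2(x) = 0}. Here v_2(212/39) = v_2(num) − v_2(den) = 2; compare against these criteria.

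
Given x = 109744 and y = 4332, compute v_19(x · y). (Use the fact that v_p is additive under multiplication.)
v_19(475411008) = 5

v_p(x) = 3 (factor: 109744 = 19^3 · 16); v_p(y) = 2 (factor: 4332 = 19^2 · 12). Additivity: v_p(xy) = v_p(x) + v_p(y) = 3 + 2 = 5. (Direct check: xy = 475411008 = 19^5 · (192).)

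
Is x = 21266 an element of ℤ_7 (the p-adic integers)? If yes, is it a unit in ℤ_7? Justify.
x ∈ ℤ_7 but not a unit; v_7(x) = 3 > 0

ℤ_7 = {x ∈ ℚ_7 : v_7(x) ≥ 0} and ℤ_7^× = {x ∈ ℤ_7 : v_7(x) = 0}. Here v_7(21266) = v_7(num) − v_7(den) = 3; compare against these criteria.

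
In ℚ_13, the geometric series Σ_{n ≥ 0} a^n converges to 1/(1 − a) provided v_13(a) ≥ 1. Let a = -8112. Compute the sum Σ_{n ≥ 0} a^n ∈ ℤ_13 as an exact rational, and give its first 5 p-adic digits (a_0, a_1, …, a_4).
Σ a^n = 1/(1 − a) = 1/8113;  first 5 digits = (1, 0, 4, 9, 2)

v_13(a) = 2 ≥ 1, so the series converges in ℤ_13 to 1/(1 − a) = 1/(1 − (-8112)) = 1/8113. Expand this rational in ℤ_13: compute digits iteratively via d_i = x_i mod 13, x_{i+1} = (x_i − d_i)/13. The first 5 digits are (1, 0, 4, 9, 2).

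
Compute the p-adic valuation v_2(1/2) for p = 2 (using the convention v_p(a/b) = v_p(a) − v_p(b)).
v_2(1/2) = -1

Factor powers of 2 from the numerator and denominator of the reduced fraction: 1 = 2^0 · 1 and 2 = 2^1 · 1. Apply v_p(a/b) = v_p(a) − v_p(b): v_2(1/2) = 0 − 1 = -1.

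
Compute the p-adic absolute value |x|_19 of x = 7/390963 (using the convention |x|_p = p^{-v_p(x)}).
|7/390963|_19 = 130321

Step 1 — compute v_19(x) by factoring powers of 19 out of the numerator and denominator: v_19(7/390963) = -4. Step 2 — apply |x|_p = p^{-v_p(x)} = 19^{4} = 130321.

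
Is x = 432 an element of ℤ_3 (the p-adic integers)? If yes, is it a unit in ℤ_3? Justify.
x ∈ ℤ_3 but not a unit; v_3(x) = 3 > 0

ℤ_3 = {x ∈ ℚ_3 : v_3(x) ≥ 0} and ℤ_3^× = {x ∈ ℤ_3 : v_3(x) = 0}. Here v_3(432) = v_3(num) − v_3(den) = 3; compare against these criteria.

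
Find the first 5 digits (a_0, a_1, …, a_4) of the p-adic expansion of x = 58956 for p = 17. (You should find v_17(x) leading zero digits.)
(a_0, …, a_4) = (0, 0, 0, 12, 0)

v_17(58956) = 3, so a_0 = ... = a_2 = 0. Factor out: x = 17^3 · u with u = 12 a unit in ℤ_17. Expand u iteratively via a_{v+i} = u_i mod 17, u_{i+1} = (u_i − a_{v+i})/17:
  u_0 = 12;  a_3 = 12;  u_1 = (u_0 − 12)/17 = 0
  u_1 = 0;  a_4 = 0;  u_2 = (u_1 − 0)/17 = 0
Digits: (0, 0, 0, 12, 0).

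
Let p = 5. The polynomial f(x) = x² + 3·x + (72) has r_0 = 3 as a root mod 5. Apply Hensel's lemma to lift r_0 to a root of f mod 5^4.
r_3 = 343 (mod 625)

Hensel: r_{i+1} = r_i − f(r_i)·(f′(r_i))^{-1} mod 5^{i+2}, f′(x) = 2x + 3. Iterate:
  r_0 = 3 (mod 5)
  r_1 = 18 (mod 25)
  r_2 = 93 (mod 125)
  r_3 = 343 (mod 625)
Final: r = 343 satisfies f(r) ≡ 0 mod 5^4.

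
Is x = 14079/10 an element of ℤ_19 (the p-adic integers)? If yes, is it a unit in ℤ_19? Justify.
x ∈ ℤ_19 but not a unit; v_19(x) = 2 > 0

ℤ_19 = {x ∈ ℚ_19 : v_19(x) ≥ 0} and ℤ_19^× = {x ∈ ℤ_19 : v_19(x) = 0}. Here v_19(14079/10) = v_19(num) − v_19(den) = 2; compare against these criteria.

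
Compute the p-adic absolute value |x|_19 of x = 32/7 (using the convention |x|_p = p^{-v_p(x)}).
|32/7|_19 = 1

Step 1 — compute v_19(x) by factoring powers of 19 out of the numerator and denominator: v_19(32/7) = 0. Step 2 — apply |x|_p = p^{-v_p(x)} = 19^{0} = 1.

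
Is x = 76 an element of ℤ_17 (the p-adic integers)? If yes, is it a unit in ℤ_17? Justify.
x ∈ ℤ_17^× (unit); v_17(x) = 0

ℤ_17 = {x ∈ ℚ_17 : v_17(x) ≥ 0} and ℤ_17^× = {x ∈ ℤ_17 : v_17(x) = 0}. Here v_17(76) = v_17(num) − v_17(den) = 0; compare against these criteria.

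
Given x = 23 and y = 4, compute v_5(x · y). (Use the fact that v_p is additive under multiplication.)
v_5(92) = 0

v_p(x) = 0 (factor: 23 = 5^0 · 23); v_p(y) = 0 (factor: 4 = 5^0 · 4). Additivity: v_p(xy) = v_p(x) + v_p(y) = 0 + 0 = 0. (Direct check: xy = 92 = 5^0 · (92).)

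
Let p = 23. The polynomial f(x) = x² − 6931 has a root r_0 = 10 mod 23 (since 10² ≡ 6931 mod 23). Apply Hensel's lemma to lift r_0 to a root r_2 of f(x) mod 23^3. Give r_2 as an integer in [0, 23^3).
r_2 = 5139 (mod 12167)

Hensel's recurrence: r_{i+1} = r_i − f(r_i)·(f′(r_i))^{-1} mod 23^{i+2}, with f′(x) = 2x. Iterate:
  r_0 = 10 (mod 23)
  r_1 = 378 (mod 529)
  r_2 = 5139 (mod 12167)
Final: r_2 = 5139, and one checks f(r_2) ≡ 0 mod 23^3.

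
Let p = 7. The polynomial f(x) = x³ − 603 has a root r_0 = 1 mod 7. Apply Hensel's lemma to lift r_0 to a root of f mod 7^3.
r_2 = 218 (mod 343)

Hensel: r_{i+1} = r_i − f(r_i)/f′(r_i) mod 7^{i+2}, where f′(x) = 3x². Iterate:
  r_0 = 1 (mod 7)
  r_1 = 22 (mod 49)
  r_2 = 218 (mod 343)
Final: r = 218 with f(r) ≡ 0 mod 7^3.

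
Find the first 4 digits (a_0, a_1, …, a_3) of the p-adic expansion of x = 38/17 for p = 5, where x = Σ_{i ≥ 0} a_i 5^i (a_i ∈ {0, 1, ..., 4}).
(a_0, …, a_3) = (4, 2, 1, 0)

v_5(38/17) = 0 (numerator and denominator both coprime to 5), so x ∈ ℤ_5^×. Compute digits iteratively via a_i = x_i mod 5, x_{i+1} = (x_i − a_i)/5, with x_0 = x:
  x_0 = 38/17;  a_0 = 4;  x_1 = (x_0 − 4)/5 = -6/17
  x_1 = -6/17;  a_1 = 2;  x_2 = (x_1 − 2)/5 = -8/17
  x_2 = -8/17;  a_2 = 1;  x_3 = (x_2 − 1)/5 = -5/17
  x_3 = -5/17;  a_3 = 0;  x_4 = (x_3 − 0)/5 = -1/17
Digits: (4, 2, 1, 0).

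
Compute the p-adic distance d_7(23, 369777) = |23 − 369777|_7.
d_7(23, 369777) = 1/16807

Step 1 — x − y = 23 − 369777 = -369754. Step 2 — v_7(-369754) = 5 (factor: -369754 = −(7^5 · 22); the sign does not affect v_p). Step 3 — |x − y|_7 = 7^{-5} = 1/16807.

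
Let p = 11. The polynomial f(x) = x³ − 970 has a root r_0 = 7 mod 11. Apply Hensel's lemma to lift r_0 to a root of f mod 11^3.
r_2 = 557 (mod 1331)

Hensel: r_{i+1} = r_i − f(r_i)/f′(r_i) mod 11^{i+2}, where f′(x) = 3x². Iterate:
  r_0 = 7 (mod 11)
  r_1 = 73 (mod 121)
  r_2 = 557 (mod 1331)
Final: r = 557 with f(r) ≡ 0 mod 11^3.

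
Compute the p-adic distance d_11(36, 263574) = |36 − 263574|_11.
d_11(36, 263574) = 1/14641

Step 1 — x − y = 36 − 263574 = -263538. Step 2 — v_11(-263538) = 4 (factor: -263538 = −(11^4 · 18); the sign does not affect v_p). Step 3 — |x − y|_11 = 11^{-4} = 1/14641.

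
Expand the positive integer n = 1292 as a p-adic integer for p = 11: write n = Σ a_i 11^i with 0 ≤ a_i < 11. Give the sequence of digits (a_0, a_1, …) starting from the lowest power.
(a_0, a_1, …) = (5, 7, 10)

Repeated division by 11 gives the digits low-to-high: 1292 = 5 + 7·11^1 + 10·11^2. Digit sequence: (5, 7, 10).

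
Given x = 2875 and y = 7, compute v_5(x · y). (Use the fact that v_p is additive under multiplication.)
v_5(20125) = 3

v_p(x) = 3 (factor: 2875 = 5^3 · 23); v_p(y) = 0 (factor: 7 = 5^0 · 7). Additivity: v_p(xy) = v_p(x) + v_p(y) = 3 + 0 = 3. (Direct check: xy = 20125 = 5^3 · (161).)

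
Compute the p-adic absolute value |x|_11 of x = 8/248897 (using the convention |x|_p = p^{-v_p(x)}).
|8/248897|_11 = 14641

Step 1 — compute v_11(x) by factoring powers of 11 out of the numerator and denominator: v_11(8/248897) = -4. Step 2 — apply |x|_p = p^{-v_p(x)} = 11^{4} = 14641.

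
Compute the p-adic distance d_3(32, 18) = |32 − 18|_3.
d_3(32, 18) = 1

Step 1 — x − y = 32 − 18 = 14. Step 2 — v_3(14) = 0 (factor: 14 = (3^0 · 14); the sign does not affect v_p). Step 3 — |x − y|_3 = 3^{0} = 1.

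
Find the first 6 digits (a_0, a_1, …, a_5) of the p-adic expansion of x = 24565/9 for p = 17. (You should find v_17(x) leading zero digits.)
(a_0, …, a_5) = (0, 0, 0, 10, 7, 9)

v_17(24565/9) = 3, so a_0 = ... = a_2 = 0. Factor out: x = 17^3 · u with u = 5/9 a unit in ℤ_17. Expand u iteratively via a_{v+i} = u_i mod 17, u_{i+1} = (u_i − a_{v+i})/17:
  u_0 = 5/9;  a_3 = 10;  u_1 = (u_0 − 10)/17 = -5/9
  u_1 = -5/9;  a_4 = 7;  u_2 = (u_1 − 7)/17 = -4/9
  u_2 = -4/9;  a_5 = 9;  u_3 = (u_2 − 9)/17 = -5/9
Digits: (0, 0, 0, 10, 7, 9).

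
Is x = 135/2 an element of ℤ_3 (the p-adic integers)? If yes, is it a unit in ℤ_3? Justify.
x ∈ ℤ_3 but not a unit; v_3(x) = 3 > 0

ℤ_3 = {x ∈ ℚ_3 : v_3(x) ≥ 0} and ℤ_3^× = {x ∈ ℤ_3 : v_3(x) = 0}. Here v_3(135/2) = v_3(num) − v_3(den) = 3; compare against these criteria.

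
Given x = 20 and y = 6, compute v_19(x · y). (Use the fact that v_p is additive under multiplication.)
v_19(120) = 0

v_p(x) = 0 (factor: 20 = 19^0 · 20); v_p(y) = 0 (factor: 6 = 19^0 · 6). Additivity: v_p(xy) = v_p(x) + v_p(y) = 0 + 0 = 0. (Direct check: xy = 120 = 19^0 · (120).)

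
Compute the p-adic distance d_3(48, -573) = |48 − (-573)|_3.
d_3(48, -573) = 1/27

Step 1 — x − y = 48 − (-573) = 621. Step 2 — v_3(621) = 3 (factor: 621 = (3^3 · 23); the sign does not affect v_p). Step 3 — |x − y|_3 = 3^{-3} = 1/27.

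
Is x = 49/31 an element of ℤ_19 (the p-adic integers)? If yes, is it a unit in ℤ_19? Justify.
x ∈ ℤ_19^× (unit); v_19(x) = 0

ℤ_19 = {x ∈ ℚ_19 : v_19(x) ≥ 0} and ℤ_19^× = {x ∈ ℤ_19 : v_19(x) = 0}. Here v_19(49/31) = v_19(num) − v_19(den) = 0; compare against these criteria.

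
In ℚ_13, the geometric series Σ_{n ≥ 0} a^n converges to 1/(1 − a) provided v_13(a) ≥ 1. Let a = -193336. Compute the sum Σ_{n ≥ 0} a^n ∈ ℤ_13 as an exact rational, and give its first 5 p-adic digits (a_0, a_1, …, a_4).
Σ a^n = 1/(1 − a) = 1/193337;  first 5 digits = (1, 0, 0, 3, 6)

v_13(a) = 3 ≥ 1, so the series converges in ℤ_13 to 1/(1 − a) = 1/(1 − (-193336)) = 1/193337. Expand this rational in ℤ_13: compute digits iteratively via d_i = x_i mod 13, x_{i+1} = (x_i − d_i)/13. The first 5 digits are (1, 0, 0, 3, 6).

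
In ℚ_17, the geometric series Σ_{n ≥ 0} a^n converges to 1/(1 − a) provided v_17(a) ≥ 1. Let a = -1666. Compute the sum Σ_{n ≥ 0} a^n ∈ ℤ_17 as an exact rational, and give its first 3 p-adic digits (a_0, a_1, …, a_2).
Σ a^n = 1/(1 − a) = 1/1667;  first 3 digits = (1, 4, 10)

v_17(a) = 1 ≥ 1, so the series converges in ℤ_17 to 1/(1 − a) = 1/(1 − (-1666)) = 1/1667. Expand this rational in ℤ_17: compute digits iteratively via d_i = x_i mod 17, x_{i+1} = (x_i − d_i)/17. The first 3 digits are (1, 4, 10).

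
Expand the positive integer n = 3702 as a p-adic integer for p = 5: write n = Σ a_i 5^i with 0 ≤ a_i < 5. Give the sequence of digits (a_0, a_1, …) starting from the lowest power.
(a_0, a_1, …) = (2, 0, 3, 4, 0, 1)

Repeated division by 5 gives the digits low-to-high: 3702 = 2 + 3·5^2 + 4·5^3 + 1·5^5. Digit sequence: (2, 0, 3, 4, 0, 1).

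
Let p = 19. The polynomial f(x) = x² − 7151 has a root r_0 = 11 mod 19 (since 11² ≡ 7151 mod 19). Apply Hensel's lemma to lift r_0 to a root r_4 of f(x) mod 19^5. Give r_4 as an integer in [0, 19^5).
r_4 = 1932862 (mod 2476099)

Hensel's recurrence: r_{i+1} = r_i − f(r_i)·(f′(r_i))^{-1} mod 19^{i+2}, with f′(x) = 2x. Iterate:
  r_0 = 11 (mod 19)
  r_1 = 68 (mod 361)
  r_2 = 5483 (mod 6859)
  r_3 = 108368 (mod 130321)
  r_4 = 1932862 (mod 2476099)
Final: r_4 = 1932862, and one checks f(r_4) ≡ 0 mod 19^5.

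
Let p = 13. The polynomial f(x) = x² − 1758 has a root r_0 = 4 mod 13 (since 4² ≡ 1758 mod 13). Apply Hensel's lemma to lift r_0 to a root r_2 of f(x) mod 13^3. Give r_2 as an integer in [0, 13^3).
r_2 = 1109 (mod 2197)

Hensel's recurrence: r_{i+1} = r_i − f(r_i)·(f′(r_i))^{-1} mod 13^{i+2}, with f′(x) = 2x. Iterate:
  r_0 = 4 (mod 13)
  r_1 = 95 (mod 169)
  r_2 = 1109 (mod 2197)
Final: r_2 = 1109, and one checks f(r_2) ≡ 0 mod 13^3.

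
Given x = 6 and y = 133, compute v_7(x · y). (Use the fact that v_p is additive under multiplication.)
v_7(798) = 1

v_p(x) = 0 (factor: 6 = 7^0 · 6); v_p(y) = 1 (factor: 133 = 7^1 · 19). Additivity: v_p(xy) = v_p(x) + v_p(y) = 0 + 1 = 1. (Direct check: xy = 798 = 7^1 · (114).)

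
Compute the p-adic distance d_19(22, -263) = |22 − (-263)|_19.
d_19(22, -263) = 1/19

Step 1 — x − y = 22 − (-263) = 285. Step 2 — v_19(285) = 1 (factor: 285 = (19^1 · 15); the sign does not affect v_p). Step 3 — |x − y|_19 = 19^{-1} = 1/19.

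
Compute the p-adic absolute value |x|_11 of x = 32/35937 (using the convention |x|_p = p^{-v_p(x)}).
|32/35937|_11 = 1331

Step 1 — compute v_11(x) by factoring powers of 11 out of the numerator and denominator: v_11(32/35937) = -3. Step 2 — apply |x|_p = p^{-v_p(x)} = 11^{3} = 1331.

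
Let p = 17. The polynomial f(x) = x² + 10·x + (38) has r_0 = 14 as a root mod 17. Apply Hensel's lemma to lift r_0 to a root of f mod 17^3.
r_2 = 65 (mod 4913)

Hensel: r_{i+1} = r_i − f(r_i)·(f′(r_i))^{-1} mod 17^{i+2}, f′(x) = 2x + 10. Iterate:
  r_0 = 14 (mod 17)
  r_1 = 65 (mod 289)
  r_2 = 65 (mod 4913)
Final: r = 65 satisfies f(r) ≡ 0 mod 17^3.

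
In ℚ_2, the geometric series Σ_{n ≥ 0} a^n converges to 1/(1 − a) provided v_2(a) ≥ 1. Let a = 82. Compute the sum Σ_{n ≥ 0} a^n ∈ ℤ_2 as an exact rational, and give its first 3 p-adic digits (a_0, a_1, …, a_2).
Σ a^n = 1/(1 − a) = -1/81;  first 3 digits = (1, 1, 1)

v_2(a) = 1 ≥ 1, so the series converges in ℤ_2 to 1/(1 − a) = 1/(1 − 82) = -1/81. Expand this rational in ℤ_2: compute digits iteratively via d_i = x_i mod 2, x_{i+1} = (x_i − d_i)/2. The first 3 digits are (1, 1, 1).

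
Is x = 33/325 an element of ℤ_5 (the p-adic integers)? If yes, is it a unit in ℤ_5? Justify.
x ∉ ℤ_5 (v_5(x) = -2 < 0)

ℤ_5 = {x ∈ ℚ_5 : v_5(x) ≥ 0} and ℤ_5^× = {x ∈ ℤ_5 : v_5(x) = 0}. Here v_5(33/325) = v_5(num) − v_5(den) = -2; compare against these criteria.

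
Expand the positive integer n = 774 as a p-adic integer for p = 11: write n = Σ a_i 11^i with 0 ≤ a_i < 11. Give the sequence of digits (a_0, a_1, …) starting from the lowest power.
(a_0, a_1, …) = (4, 4, 6)

Repeated division by 11 gives the digits low-to-high: 774 = 4 + 4·11^1 + 6·11^2. Digit sequence: (4, 4, 6).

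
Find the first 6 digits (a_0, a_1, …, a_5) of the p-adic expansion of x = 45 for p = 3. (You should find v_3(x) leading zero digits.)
(a_0, …, a_5) = (0, 0, 2, 1, 0, 0)

v_3(45) = 2, so a_0 = ... = a_1 = 0. Factor out: x = 3^2 · u with u = 5 a unit in ℤ_3. Expand u iteratively via a_{v+i} = u_i mod 3, u_{i+1} = (u_i − a_{v+i})/3:
  u_0 = 5;  a_2 = 2;  u_1 = (u_0 − 2)/3 = 1
  u_1 = 1;  a_3 = 1;  u_2 = (u_1 − 1)/3 = 0
  u_2 = 0;  a_4 = 0;  u_3 = (u_2 − 0)/3 = 0
  u_3 = 0;  a_5 = 0;  u_4 = (u_3 − 0)/3 = 0
Digits: (0, 0, 2, 1, 0, 0).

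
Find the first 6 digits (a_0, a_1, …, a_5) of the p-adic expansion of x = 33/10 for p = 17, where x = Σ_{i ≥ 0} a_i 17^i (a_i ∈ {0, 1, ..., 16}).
(a_0, …, a_5) = (5, 5, 15, 11, 1, 5)

v_17(33/10) = 0 (numerator and denominator both coprime to 17), so x ∈ ℤ_17^×. Compute digits iteratively via a_i = x_i mod 17, x_{i+1} = (x_i − a_i)/17, with x_0 = x:
  x_0 = 33/10;  a_0 = 5;  x_1 = (x_0 − 5)/17 = -1/10
  x_1 = -1/10;  a_1 = 5;  x_2 = (x_1 − 5)/17 = -3/10
  x_2 = -3/10;  a_2 = 15;  x_3 = (x_2 − 15)/17 = -9/10
  x_3 = -9/10;  a_3 = 11;  x_4 = (x_3 − 11)/17 = -7/10
  x_4 = -7/10;  a_4 = 1;  x_5 = (x_4 − 1)/17 = -1/10
  x_5 = -1/10;  a_5 = 5;  x_6 = (x_5 − 5)/17 = -3/10
Digits: (5, 5, 15, 11, 1, 5).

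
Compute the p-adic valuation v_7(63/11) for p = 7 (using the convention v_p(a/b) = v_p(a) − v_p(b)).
v_7(63/11) = 1

Factor powers of 7 from the numerator and denominator of the reduced fraction: 63 = 7^1 · 9 and 11 = 7^0 · 11. Apply v_p(a/b) = v_p(a) − v_p(b): v_7(63/11) = 1 − 0 = 1.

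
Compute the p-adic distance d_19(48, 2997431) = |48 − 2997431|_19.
d_19(48, 2997431) = 1/130321

Step 1 — x − y = 48 − 2997431 = -2997383. Step 2 — v_19(-2997383) = 4 (factor: -2997383 = −(19^4 · 23); the sign does not affect v_p). Step 3 — |x − y|_19 = 19^{-4} = 1/130321.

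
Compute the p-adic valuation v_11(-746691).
v_11(-746691) = 4

v_11(n) is the largest exponent k such that 11^k divides n. Factor out: -746691 = -11^4 · 51. (Sign doesn't affect v_p.) So v_11(-746691) = 4.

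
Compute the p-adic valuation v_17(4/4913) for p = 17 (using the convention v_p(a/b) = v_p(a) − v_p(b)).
v_17(4/4913) = -3

Factor powers of 17 from the numerator and denominator of the reduced fraction: 4 = 17^0 · 4 and 4913 = 17^3 · 1. Apply v_p(a/b) = v_p(a) − v_p(b): v_17(4/4913) = 0 − 3 = -3.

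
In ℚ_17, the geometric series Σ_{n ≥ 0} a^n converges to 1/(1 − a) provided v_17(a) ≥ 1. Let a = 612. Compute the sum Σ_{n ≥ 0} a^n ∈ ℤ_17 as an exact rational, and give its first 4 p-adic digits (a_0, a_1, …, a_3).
Σ a^n = 1/(1 − a) = -1/611;  first 4 digits = (1, 2, 6, 16)

v_17(a) = 1 ≥ 1, so the series converges in ℤ_17 to 1/(1 − a) = 1/(1 − 612) = -1/611. Expand this rational in ℤ_17: compute digits iteratively via d_i = x_i mod 17, x_{i+1} = (x_i − d_i)/17. The first 4 digits are (1, 2, 6, 16).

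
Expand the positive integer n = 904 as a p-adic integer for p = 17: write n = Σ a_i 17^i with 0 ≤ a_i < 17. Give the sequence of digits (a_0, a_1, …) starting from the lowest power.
(a_0, a_1, …) = (3, 2, 3)

Repeated division by 17 gives the digits low-to-high: 904 = 3 + 2·17^1 + 3·17^2. Digit sequence: (3, 2, 3).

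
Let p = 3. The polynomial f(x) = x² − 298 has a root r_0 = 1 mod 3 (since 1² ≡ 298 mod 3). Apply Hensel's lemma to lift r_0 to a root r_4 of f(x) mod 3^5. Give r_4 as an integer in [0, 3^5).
r_4 = 28 (mod 243)

Hensel's recurrence: r_{i+1} = r_i − f(r_i)·(f′(r_i))^{-1} mod 3^{i+2}, with f′(x) = 2x. Iterate:
  r_0 = 1 (mod 3)
  r_1 = 1 (mod 9)
  r_2 = 1 (mod 27)
  r_3 = 28 (mod 81)
  r_4 = 28 (mod 243)
Final: r_4 = 28, and one checks f(r_4) ≡ 0 mod 3^5.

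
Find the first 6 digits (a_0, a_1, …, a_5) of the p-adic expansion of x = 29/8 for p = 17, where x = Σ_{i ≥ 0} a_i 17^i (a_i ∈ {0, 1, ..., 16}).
(a_0, …, a_5) = (10, 6, 6, 6, 6, 6)

v_17(29/8) = 0 (numerator and denominator both coprime to 17), so x ∈ ℤ_17^×. Compute digits iteratively via a_i = x_i mod 17, x_{i+1} = (x_i − a_i)/17, with x_0 = x:
  x_0 = 29/8;  a_0 = 10;  x_1 = (x_0 − 10)/17 = -3/8
  x_1 = -3/8;  a_1 = 6;  x_2 = (x_1 − 6)/17 = -3/8
  x_2 = -3/8;  a_2 = 6;  x_3 = (x_2 − 6)/17 = -3/8
  x_3 = -3/8;  a_3 = 6;  x_4 = (x_3 − 6)/17 = -3/8
  x_4 = -3/8;  a_4 = 6;  x_5 = (x_4 − 6)/17 = -3/8
  x_5 = -3/8;  a_5 = 6;  x_6 = (x_5 − 6)/17 = -3/8
Digits: (10, 6, 6, 6, 6, 6).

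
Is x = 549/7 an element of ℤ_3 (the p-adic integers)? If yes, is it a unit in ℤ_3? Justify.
x ∈ ℤ_3 but not a unit; v_3(x) = 2 > 0

ℤ_3 = {x ∈ ℚ_3 : v_3(x) ≥ 0} and ℤ_3^× = {x ∈ ℤ_3 : v_3(x) = 0}. Here v_3(549/7) = v_3(num) − v_3(den) = 2; compare against these criteria.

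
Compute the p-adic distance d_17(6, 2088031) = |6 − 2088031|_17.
d_17(6, 2088031) = 1/83521

Step 1 — x − y = 6 − 2088031 = -2088025. Step 2 — v_17(-2088025) = 4 (factor: -2088025 = −(17^4 · 25); the sign does not affect v_p). Step 3 — |x − y|_17 = 17^{-4} = 1/83521.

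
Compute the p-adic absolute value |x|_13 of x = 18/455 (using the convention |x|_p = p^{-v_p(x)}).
|18/455|_13 = 13

Step 1 — compute v_13(x) by factoring powers of 13 out of the numerator and denominator: v_13(18/455) = -1. Step 2 — apply |x|_p = p^{-v_p(x)} = 13^{1} = 13.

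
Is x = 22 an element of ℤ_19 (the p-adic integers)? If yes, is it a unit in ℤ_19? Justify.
x ∈ ℤ_19^× (unit); v_19(x) = 0

ℤ_19 = {x ∈ ℚ_19 : v_19(x) ≥ 0} and ℤ_19^× = {x ∈ ℤ_19 : v_19(x) = 0}. Here v_19(22) = v_19(num) − v_19(den) = 0; compare against these criteria.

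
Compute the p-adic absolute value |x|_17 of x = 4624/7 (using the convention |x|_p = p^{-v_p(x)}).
|4624/7|_17 = 1/289

Step 1 — compute v_17(x) by factoring powers of 17 out of the numerator and denominator: v_17(4624/7) = 2. Step 2 — apply |x|_p = p^{-v_p(x)} = 17^{-2} = 1/289.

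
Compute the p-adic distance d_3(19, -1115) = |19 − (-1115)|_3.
d_3(19, -1115) = 1/81

Step 1 — x − y = 19 − (-1115) = 1134. Step 2 — v_3(1134) = 4 (factor: 1134 = (3^4 · 14); the sign does not affect v_p). Step 3 — |x − y|_3 = 3^{-4} = 1/81.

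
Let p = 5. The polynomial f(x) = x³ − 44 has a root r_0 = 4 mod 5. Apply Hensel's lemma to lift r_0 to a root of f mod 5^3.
r_2 = 114 (mod 125)

Hensel: r_{i+1} = r_i − f(r_i)/f′(r_i) mod 5^{i+2}, where f′(x) = 3x². Iterate:
  r_0 = 4 (mod 5)
  r_1 = 14 (mod 25)
  r_2 = 114 (mod 125)
Final: r = 114 with f(r) ≡ 0 mod 5^3.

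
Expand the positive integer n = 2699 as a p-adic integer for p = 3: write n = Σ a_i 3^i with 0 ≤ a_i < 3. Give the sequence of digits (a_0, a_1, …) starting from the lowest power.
(a_0, a_1, …) = (2, 2, 2, 0, 0, 2, 0, 1)

Repeated division by 3 gives the digits low-to-high: 2699 = 2 + 2·3^1 + 2·3^2 + 2·3^5 + 1·3^7. Digit sequence: (2, 2, 2, 0, 0, 2, 0, 1).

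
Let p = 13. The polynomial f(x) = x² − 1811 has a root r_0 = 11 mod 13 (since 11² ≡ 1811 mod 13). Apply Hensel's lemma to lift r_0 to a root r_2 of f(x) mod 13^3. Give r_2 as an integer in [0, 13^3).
r_2 = 687 (mod 2197)

Hensel's recurrence: r_{i+1} = r_i − f(r_i)·(f′(r_i))^{-1} mod 13^{i+2}, with f′(x) = 2x. Iterate:
  r_0 = 11 (mod 13)
  r_1 = 11 (mod 169)
  r_2 = 687 (mod 2197)
Final: r_2 = 687, and one checks f(r_2) ≡ 0 mod 13^3.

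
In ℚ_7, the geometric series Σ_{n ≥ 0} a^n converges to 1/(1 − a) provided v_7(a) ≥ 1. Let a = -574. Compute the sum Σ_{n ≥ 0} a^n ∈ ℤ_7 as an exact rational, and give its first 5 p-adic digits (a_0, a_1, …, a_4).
Σ a^n = 1/(1 − a) = 1/575;  first 5 digits = (1, 2, 6, 0, 3)

v_7(a) = 1 ≥ 1, so the series converges in ℤ_7 to 1/(1 − a) = 1/(1 − (-574)) = 1/575. Expand this rational in ℤ_7: compute digits iteratively via d_i = x_i mod 7, x_{i+1} = (x_i − d_i)/7. The first 5 digits are (1, 2, 6, 0, 3).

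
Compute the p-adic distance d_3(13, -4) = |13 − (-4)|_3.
d_3(13, -4) = 1

Step 1 — x − y = 13 − (-4) = 17. Step 2 — v_3(17) = 0 (factor: 17 = (3^0 · 17); the sign does not affect v_p). Step 3 — |x − y|_3 = 3^{0} = 1.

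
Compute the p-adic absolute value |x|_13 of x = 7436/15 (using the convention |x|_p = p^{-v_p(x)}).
|7436/15|_13 = 1/169

Step 1 — compute v_13(x) by factoring powers of 13 out of the numerator and denominator: v_13(7436/15) = 2. Step 2 — apply |x|_p = p^{-v_p(x)} = 13^{-2} = 1/169.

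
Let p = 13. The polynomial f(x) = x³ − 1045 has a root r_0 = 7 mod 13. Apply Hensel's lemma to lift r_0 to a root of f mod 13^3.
r_2 = 1788 (mod 2197)

Hensel: r_{i+1} = r_i − f(r_i)/f′(r_i) mod 13^{i+2}, where f′(x) = 3x². Iterate:
  r_0 = 7 (mod 13)
  r_1 = 98 (mod 169)
  r_2 = 1788 (mod 2197)
Final: r = 1788 with f(r) ≡ 0 mod 13^3.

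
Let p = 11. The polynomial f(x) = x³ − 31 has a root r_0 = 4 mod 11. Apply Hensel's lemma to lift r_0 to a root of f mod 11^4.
r_3 = 631 (mod 14641)

Hensel: r_{i+1} = r_i − f(r_i)/f′(r_i) mod 11^{i+2}, where f′(x) = 3x². Iterate:
  r_0 = 4 (mod 11)
  r_1 = 26 (mod 121)
  r_2 = 631 (mod 1331)
  r_3 = 631 (mod 14641)
Final: r = 631 with f(r) ≡ 0 mod 11^4.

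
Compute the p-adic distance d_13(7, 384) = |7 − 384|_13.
d_13(7, 384) = 1/13

Step 1 — x − y = 7 − 384 = -377. Step 2 — v_13(-377) = 1 (factor: -377 = −(13^1 · 29); the sign does not affect v_p). Step 3 — |x − y|_13 = 13^{-1} = 1/13.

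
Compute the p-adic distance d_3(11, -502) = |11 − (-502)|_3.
d_3(11, -502) = 1/27

Step 1 — x − y = 11 − (-502) = 513. Step 2 — v_3(513) = 3 (factor: 513 = (3^3 · 19); the sign does not affect v_p). Step 3 — |x − y|_3 = 3^{-3} = 1/27.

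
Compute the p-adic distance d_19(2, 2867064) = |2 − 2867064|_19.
d_19(2, 2867064) = 1/130321

Step 1 — x − y = 2 − 2867064 = -2867062. Step 2 — v_19(-2867062) = 4 (factor: -2867062 = −(19^4 · 22); the sign does not affect v_p). Step 3 — |x − y|_19 = 19^{-4} = 1/130321.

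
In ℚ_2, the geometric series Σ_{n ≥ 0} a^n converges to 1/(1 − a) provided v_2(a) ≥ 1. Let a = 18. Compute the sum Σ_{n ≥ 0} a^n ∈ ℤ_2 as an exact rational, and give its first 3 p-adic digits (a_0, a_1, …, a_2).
Σ a^n = 1/(1 − a) = -1/17;  first 3 digits = (1, 1, 1)

v_2(a) = 1 ≥ 1, so the series converges in ℤ_2 to 1/(1 − a) = 1/(1 − 18) = -1/17. Expand this rational in ℤ_2: compute digits iteratively via d_i = x_i mod 2, x_{i+1} = (x_i − d_i)/2. The first 3 digits are (1, 1, 1).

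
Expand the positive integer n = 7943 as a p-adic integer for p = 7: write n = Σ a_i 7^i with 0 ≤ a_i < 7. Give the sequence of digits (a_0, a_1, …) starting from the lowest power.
(a_0, a_1, …) = (5, 0, 1, 2, 3)

Repeated division by 7 gives the digits low-to-high: 7943 = 5 + 1·7^2 + 2·7^3 + 3·7^4. Digit sequence: (5, 0, 1, 2, 3).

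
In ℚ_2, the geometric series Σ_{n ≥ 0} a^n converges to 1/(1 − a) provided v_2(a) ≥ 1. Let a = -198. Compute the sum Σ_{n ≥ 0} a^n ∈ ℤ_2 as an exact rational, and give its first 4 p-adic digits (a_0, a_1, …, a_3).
Σ a^n = 1/(1 − a) = 1/199;  first 4 digits = (1, 1, 1, 0)

v_2(a) = 1 ≥ 1, so the series converges in ℤ_2 to 1/(1 − a) = 1/(1 − (-198)) = 1/199. Expand this rational in ℤ_2: compute digits iteratively via d_i = x_i mod 2, x_{i+1} = (x_i − d_i)/2. The first 4 digits are (1, 1, 1, 0).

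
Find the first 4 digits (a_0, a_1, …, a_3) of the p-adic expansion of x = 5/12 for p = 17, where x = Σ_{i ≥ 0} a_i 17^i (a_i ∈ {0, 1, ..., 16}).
(a_0, …, a_3) = (16, 9, 15, 9)

v_17(5/12) = 0 (numerator and denominator both coprime to 17), so x ∈ ℤ_17^×. Compute digits iteratively via a_i = x_i mod 17, x_{i+1} = (x_i − a_i)/17, with x_0 = x:
  x_0 = 5/12;  a_0 = 16;  x_1 = (x_0 − 16)/17 = -11/12
  x_1 = -11/12;  a_1 = 9;  x_2 = (x_1 − 9)/17 = -7/12
  x_2 = -7/12;  a_2 = 15;  x_3 = (x_2 − 15)/17 = -11/12
  x_3 = -11/12;  a_3 = 9;  x_4 = (x_3 − 9)/17 = -7/12
Digits: (16, 9, 15, 9).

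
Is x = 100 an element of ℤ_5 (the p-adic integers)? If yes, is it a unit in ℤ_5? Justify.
x ∈ ℤ_5 but not a unit; v_5(x) = 2 > 0

ℤ_5 = {x ∈ ℚ_5 : v_5(x) ≥ 0} and ℤ_5^× = {x ∈ ℤ_5 : v_5(x) = 0}. Here v_5(100) = v_5(num) − v_5(den) = 2; compare against these criteria.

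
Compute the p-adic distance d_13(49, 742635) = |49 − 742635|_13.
d_13(49, 742635) = 1/371293

Step 1 — x − y = 49 − 742635 = -742586. Step 2 — v_13(-742586) = 5 (factor: -742586 = −(13^5 · 2); the sign does not affect v_p). Step 3 — |x − y|_13 = 13^{-5} = 1/371293.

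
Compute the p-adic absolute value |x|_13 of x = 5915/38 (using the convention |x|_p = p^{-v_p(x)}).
|5915/38|_13 = 1/169

Step 1 — compute v_13(x) by factoring powers of 13 out of the numerator and denominator: v_13(5915/38) = 2. Step 2 — apply |x|_p = p^{-v_p(x)} = 13^{-2} = 1/169.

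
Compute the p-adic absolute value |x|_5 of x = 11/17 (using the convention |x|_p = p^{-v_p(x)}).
|11/17|_5 = 1

Step 1 — compute v_5(x) by factoring powers of 5 out of the numerator and denominator: v_5(11/17) = 0. Step 2 — apply |x|_p = p^{-v_p(x)} = 5^{0} = 1.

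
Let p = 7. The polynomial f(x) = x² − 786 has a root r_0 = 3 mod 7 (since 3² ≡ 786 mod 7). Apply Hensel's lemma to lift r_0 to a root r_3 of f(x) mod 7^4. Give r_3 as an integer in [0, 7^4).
r_3 = 1725 (mod 2401)

Hensel's recurrence: r_{i+1} = r_i − f(r_i)·(f′(r_i))^{-1} mod 7^{i+2}, with f′(x) = 2x. Iterate:
  r_0 = 3 (mod 7)
  r_1 = 10 (mod 49)
  r_2 = 10 (mod 343)
  r_3 = 1725 (mod 2401)
Final: r_3 = 1725, and one checks f(r_3) ≡ 0 mod 7^4.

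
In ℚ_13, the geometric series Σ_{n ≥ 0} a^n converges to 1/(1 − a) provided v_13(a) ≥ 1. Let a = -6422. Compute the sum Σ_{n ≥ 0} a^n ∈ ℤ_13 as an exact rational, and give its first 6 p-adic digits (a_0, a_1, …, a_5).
Σ a^n = 1/(1 − a) = 1/6423;  first 6 digits = (1, 0, 1, 10, 0, 7)

v_13(a) = 2 ≥ 1, so the series converges in ℤ_13 to 1/(1 − a) = 1/(1 − (-6422)) = 1/6423. Expand this rational in ℤ_13: compute digits iteratively via d_i = x_i mod 13, x_{i+1} = (x_i − d_i)/13. The first 6 digits are (1, 0, 1, 10, 0, 7).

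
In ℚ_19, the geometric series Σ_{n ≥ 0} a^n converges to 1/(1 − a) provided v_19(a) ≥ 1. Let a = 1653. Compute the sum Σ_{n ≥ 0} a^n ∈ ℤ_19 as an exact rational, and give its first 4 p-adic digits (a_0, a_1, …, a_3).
Σ a^n = 1/(1 − a) = -1/1652;  first 4 digits = (1, 11, 11, 0)

v_19(a) = 1 ≥ 1, so the series converges in ℤ_19 to 1/(1 − a) = 1/(1 − 1653) = -1/1652. Expand this rational in ℤ_19: compute digits iteratively via d_i = x_i mod 19, x_{i+1} = (x_i − d_i)/19. The first 4 digits are (1, 11, 11, 0).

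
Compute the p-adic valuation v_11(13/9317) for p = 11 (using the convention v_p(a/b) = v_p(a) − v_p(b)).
v_11(13/9317) = -3

Factor powers of 11 from the numerator and denominator of the reduced fraction: 13 = 11^0 · 13 and 9317 = 11^3 · 7. Apply v_p(a/b) = v_p(a) − v_p(b): v_11(13/9317) = 0 − 3 = -3.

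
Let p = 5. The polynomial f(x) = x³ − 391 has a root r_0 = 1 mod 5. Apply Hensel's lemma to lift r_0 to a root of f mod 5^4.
r_3 = 106 (mod 625)

Hensel: r_{i+1} = r_i − f(r_i)/f′(r_i) mod 5^{i+2}, where f′(x) = 3x². Iterate:
  r_0 = 1 (mod 5)
  r_1 = 6 (mod 25)
  r_2 = 106 (mod 125)
  r_3 = 106 (mod 625)
Final: r = 106 with f(r) ≡ 0 mod 5^4.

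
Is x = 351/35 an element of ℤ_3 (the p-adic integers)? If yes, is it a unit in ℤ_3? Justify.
x ∈ ℤ_3 but not a unit; v_3(x) = 3 > 0

ℤ_3 = {x ∈ ℚ_3 : v_3(x) ≥ 0} and ℤ_3^× = {x ∈ ℤ_3 : v_3(x) = 0}. Here v_3(351/35) = v_3(num) − v_3(den) = 3; compare against these criteria.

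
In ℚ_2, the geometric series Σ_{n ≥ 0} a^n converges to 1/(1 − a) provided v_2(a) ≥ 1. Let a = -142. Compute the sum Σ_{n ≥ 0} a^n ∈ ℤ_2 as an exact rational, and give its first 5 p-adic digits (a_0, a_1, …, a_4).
Σ a^n = 1/(1 − a) = 1/143;  first 5 digits = (1, 1, 1, 1, 0)

v_2(a) = 1 ≥ 1, so the series converges in ℤ_2 to 1/(1 − a) = 1/(1 − (-142)) = 1/143. Expand this rational in ℤ_2: compute digits iteratively via d_i = x_i mod 2, x_{i+1} = (x_i − d_i)/2. The first 5 digits are (1, 1, 1, 1, 0).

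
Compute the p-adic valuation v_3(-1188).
v_3(-1188) = 3

v_3(n) is the largest exponent k such that 3^k divides n. Factor out: -1188 = -3^3 · 44. (Sign doesn't affect v_p.) So v_3(-1188) = 3.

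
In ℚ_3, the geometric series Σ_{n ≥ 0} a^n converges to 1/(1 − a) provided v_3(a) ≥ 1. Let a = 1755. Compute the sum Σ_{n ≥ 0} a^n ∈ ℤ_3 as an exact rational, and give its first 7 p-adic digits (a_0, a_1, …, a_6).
Σ a^n = 1/(1 − a) = -1/1754;  first 7 digits = (1, 0, 0, 2, 0, 1, 0)

v_3(a) = 3 ≥ 1, so the series converges in ℤ_3 to 1/(1 − a) = 1/(1 − 1755) = -1/1754. Expand this rational in ℤ_3: compute digits iteratively via d_i = x_i mod 3, x_{i+1} = (x_i − d_i)/3. The first 7 digits are (1, 0, 0, 2, 0, 1, 0).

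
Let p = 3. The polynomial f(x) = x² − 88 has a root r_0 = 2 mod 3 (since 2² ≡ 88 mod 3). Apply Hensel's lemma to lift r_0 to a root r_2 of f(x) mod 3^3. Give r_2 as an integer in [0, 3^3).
r_2 = 14 (mod 27)

Hensel's recurrence: r_{i+1} = r_i − f(r_i)·(f′(r_i))^{-1} mod 3^{i+2}, with f′(x) = 2x. Iterate:
  r_0 = 2 (mod 3)
  r_1 = 5 (mod 9)
  r_2 = 14 (mod 27)
Final: r_2 = 14, and one checks f(r_2) ≡ 0 mod 3^3.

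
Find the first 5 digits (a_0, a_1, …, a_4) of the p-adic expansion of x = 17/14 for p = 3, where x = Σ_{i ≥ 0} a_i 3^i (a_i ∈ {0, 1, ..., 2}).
(a_0, …, a_4) = (1, 2, 0, 0, 1)

v_3(17/14) = 0 (numerator and denominator both coprime to 3), so x ∈ ℤ_3^×. Compute digits iteratively via a_i = x_i mod 3, x_{i+1} = (x_i − a_i)/3, with x_0 = x:
  x_0 = 17/14;  a_0 = 1;  x_1 = (x_0 − 1)/3 = 1/14
  x_1 = 1/14;  a_1 = 2;  x_2 = (x_1 − 2)/3 = -9/14
  x_2 = -9/14;  a_2 = 0;  x_3 = (x_2 − 0)/3 = -3/14
  x_3 = -3/14;  a_3 = 0;  x_4 = (x_3 − 0)/3 = -1/14
  x_4 = -1/14;  a_4 = 1;  x_5 = (x_4 − 1)/3 = -5/14
Digits: (1, 2, 0, 0, 1).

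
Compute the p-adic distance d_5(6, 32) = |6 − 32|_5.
d_5(6, 32) = 1

Step 1 — x − y = 6 − 32 = -26. Step 2 — v_5(-26) = 0 (factor: -26 = −(5^0 · 26); the sign does not affect v_p). Step 3 — |x − y|_5 = 5^{0} = 1.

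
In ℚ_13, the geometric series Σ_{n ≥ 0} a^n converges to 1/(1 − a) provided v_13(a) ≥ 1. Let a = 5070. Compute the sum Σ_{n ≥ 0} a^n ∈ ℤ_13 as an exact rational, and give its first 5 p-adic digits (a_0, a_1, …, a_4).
Σ a^n = 1/(1 − a) = -1/5069;  first 5 digits = (1, 0, 4, 2, 3)

v_13(a) = 2 ≥ 1, so the series converges in ℤ_13 to 1/(1 − a) = 1/(1 − 5070) = -1/5069. Expand this rational in ℤ_13: compute digits iteratively via d_i = x_i mod 13, x_{i+1} = (x_i − d_i)/13. The first 5 digits are (1, 0, 4, 2, 3).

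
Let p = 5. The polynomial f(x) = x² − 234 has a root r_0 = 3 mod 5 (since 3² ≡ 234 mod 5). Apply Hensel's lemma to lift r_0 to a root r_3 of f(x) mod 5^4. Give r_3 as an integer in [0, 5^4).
r_3 = 353 (mod 625)

Hensel's recurrence: r_{i+1} = r_i − f(r_i)·(f′(r_i))^{-1} mod 5^{i+2}, with f′(x) = 2x. Iterate:
  r_0 = 3 (mod 5)
  r_1 = 3 (mod 25)
  r_2 = 103 (mod 125)
  r_3 = 353 (mod 625)
Final: r_3 = 353, and one checks f(r_3) ≡ 0 mod 5^4.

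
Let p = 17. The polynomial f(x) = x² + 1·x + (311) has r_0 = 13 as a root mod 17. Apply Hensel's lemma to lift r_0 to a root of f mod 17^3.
r_2 = 2767 (mod 4913)

Hensel: r_{i+1} = r_i − f(r_i)·(f′(r_i))^{-1} mod 17^{i+2}, f′(x) = 2x + 1. Iterate:
  r_0 = 13 (mod 17)
  r_1 = 166 (mod 289)
  r_2 = 2767 (mod 4913)
Final: r = 2767 satisfies f(r) ≡ 0 mod 17^3.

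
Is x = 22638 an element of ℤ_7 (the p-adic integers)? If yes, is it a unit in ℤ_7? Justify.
x ∈ ℤ_7 but not a unit; v_7(x) = 3 > 0

ℤ_7 = {x ∈ ℚ_7 : v_7(x) ≥ 0} and ℤ_7^× = {x ∈ ℤ_7 : v_7(x) = 0}. Here v_7(22638) = v_7(num) − v_7(den) = 3; compare against these criteria.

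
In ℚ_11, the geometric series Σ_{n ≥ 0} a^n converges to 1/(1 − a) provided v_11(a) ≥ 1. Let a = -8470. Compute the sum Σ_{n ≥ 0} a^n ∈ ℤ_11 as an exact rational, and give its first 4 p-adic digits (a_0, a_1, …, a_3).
Σ a^n = 1/(1 − a) = 1/8471;  first 4 digits = (1, 0, 7, 4)

v_11(a) = 2 ≥ 1, so the series converges in ℤ_11 to 1/(1 − a) = 1/(1 − (-8470)) = 1/8471. Expand this rational in ℤ_11: compute digits iteratively via d_i = x_i mod 11, x_{i+1} = (x_i − d_i)/11. The first 4 digits are (1, 0, 7, 4).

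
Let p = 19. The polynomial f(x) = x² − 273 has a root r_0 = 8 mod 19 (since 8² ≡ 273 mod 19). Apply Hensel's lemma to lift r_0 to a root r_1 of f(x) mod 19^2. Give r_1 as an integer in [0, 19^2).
r_1 = 179 (mod 361)

Hensel's recurrence: r_{i+1} = r_i − f(r_i)·(f′(r_i))^{-1} mod 19^{i+2}, with f′(x) = 2x. Iterate:
  r_0 = 8 (mod 19)
  r_1 = 179 (mod 361)
Final: r_1 = 179, and one checks f(r_1) ≡ 0 mod 19^2.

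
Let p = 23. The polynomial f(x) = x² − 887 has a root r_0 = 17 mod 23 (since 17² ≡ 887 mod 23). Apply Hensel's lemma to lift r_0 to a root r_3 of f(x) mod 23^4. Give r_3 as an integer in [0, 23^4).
r_3 = 173391 (mod 279841)

Hensel's recurrence: r_{i+1} = r_i − f(r_i)·(f′(r_i))^{-1} mod 23^{i+2}, with f′(x) = 2x. Iterate:
  r_0 = 17 (mod 23)
  r_1 = 408 (mod 529)
  r_2 = 3053 (mod 12167)
  r_3 = 173391 (mod 279841)
Final: r_3 = 173391, and one checks f(r_3) ≡ 0 mod 23^4.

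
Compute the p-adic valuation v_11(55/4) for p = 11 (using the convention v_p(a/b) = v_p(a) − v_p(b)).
v_11(55/4) = 1

Factor powers of 11 from the numerator and denominator of the reduced fraction: 55 = 11^1 · 5 and 4 = 11^0 · 4. Apply v_p(a/b) = v_p(a) − v_p(b): v_11(55/4) = 1 − 0 = 1.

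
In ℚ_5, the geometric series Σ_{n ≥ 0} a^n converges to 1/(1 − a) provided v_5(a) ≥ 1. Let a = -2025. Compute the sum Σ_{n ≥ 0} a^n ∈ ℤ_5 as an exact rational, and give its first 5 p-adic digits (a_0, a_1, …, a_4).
Σ a^n = 1/(1 − a) = 1/2026;  first 5 digits = (1, 0, 4, 3, 2)

v_5(a) = 2 ≥ 1, so the series converges in ℤ_5 to 1/(1 − a) = 1/(1 − (-2025)) = 1/2026. Expand this rational in ℤ_5: compute digits iteratively via d_i = x_i mod 5, x_{i+1} = (x_i − d_i)/5. The first 5 digits are (1, 0, 4, 3, 2).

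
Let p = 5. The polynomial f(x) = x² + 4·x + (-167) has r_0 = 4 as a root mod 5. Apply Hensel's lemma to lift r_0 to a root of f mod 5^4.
r_3 = 409 (mod 625)

Hensel: r_{i+1} = r_i − f(r_i)·(f′(r_i))^{-1} mod 5^{i+2}, f′(x) = 2x + 4. Iterate:
  r_0 = 4 (mod 5)
  r_1 = 9 (mod 25)
  r_2 = 34 (mod 125)
  r_3 = 409 (mod 625)
Final: r = 409 satisfies f(r) ≡ 0 mod 5^4.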